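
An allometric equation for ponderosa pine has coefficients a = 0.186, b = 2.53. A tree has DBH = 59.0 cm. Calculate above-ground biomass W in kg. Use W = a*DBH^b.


Formula: W = a * DBH^b  (allometric power law)
DBH^b = 59.0^2.53 = 30217.2953
W = 0.186 * 30217.2953 = 5620.4 kg

5620.4


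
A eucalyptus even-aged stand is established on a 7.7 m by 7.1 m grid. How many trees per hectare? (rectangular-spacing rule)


Formula: TPH = 10000 m^2/ha / (spacing_x * spacing_y)
Area per tree = 7.7 m * 7.1 m = 54.67 m^2
TPH = 10000 / 54.67 = 183 trees/ha

183


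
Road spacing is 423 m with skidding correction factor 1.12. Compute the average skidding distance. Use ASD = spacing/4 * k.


Formula: ASD = (spacing / 4) * correction
Uncorrected distance = spacing / 4 = 423 / 4 = 105.75 m
ASD = 105.75 * 1.12 = 118 m

118


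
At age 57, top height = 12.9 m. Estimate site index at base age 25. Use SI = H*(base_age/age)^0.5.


Formula: SI = H_dom * (base_age / age)^0.5
Age ratio = 25 / 57 = 0.4386
sqrt(age_ratio) = 0.66227
SI = 12.9 * 0.66227 = 8.5 m

8.5


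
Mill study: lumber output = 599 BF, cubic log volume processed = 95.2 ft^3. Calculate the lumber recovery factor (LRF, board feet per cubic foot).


Formula: LRF = Lumber Output (BF) / Log Input (ft^3)
LRF = 599 BF / 95.2 ft^3
LRF = 6.29 BF/ft^3

6.29


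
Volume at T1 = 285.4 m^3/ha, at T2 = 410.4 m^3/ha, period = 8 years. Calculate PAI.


Formula: PAI = (V_T2 - V_T1) / (T2 - T1)
Volume increment = 410.4 - 285.4 = 125.0 m^3/ha
PAI = 125.0 / 8 = 15.63 m^3/ha/year

15.63


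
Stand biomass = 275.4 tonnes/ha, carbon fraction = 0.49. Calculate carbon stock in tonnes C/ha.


Formula: Carbon Stock = Biomass * Carbon Fraction
C = 275.4 t/ha * 0.49
C = 134.9 t C/ha

134.9


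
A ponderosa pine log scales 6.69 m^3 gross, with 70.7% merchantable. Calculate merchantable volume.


Formula: MV = V_total * (merchantable_pct / 100)
Merchantable fraction = 70.7% / 100 = 0.707
MV = 6.69 m^3 * 0.707 = 4.73 m^3

4.73


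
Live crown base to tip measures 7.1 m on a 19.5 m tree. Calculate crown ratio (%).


Formula: Crown Ratio = (Crown Length / Total Height) * 100
CR = (7.1 m / 19.5 m) * 100
CR = 0.3641 * 100 = 36.4%

36.4


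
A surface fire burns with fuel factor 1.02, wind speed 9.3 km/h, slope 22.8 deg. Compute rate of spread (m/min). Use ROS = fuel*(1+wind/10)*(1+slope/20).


Formula: ROS = fuel * (1 + wind/10) * (1 + slope/20)
Wind factor = 1 + 9.3/10 = 1.93
Slope factor = 1 + 22.8/20 = 2.14
ROS = 1.02 * 1.93 * 2.14 = 4.21 m/min

4.21


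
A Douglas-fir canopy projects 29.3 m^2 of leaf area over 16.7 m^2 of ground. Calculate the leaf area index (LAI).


Formula: LAI = total leaf area / ground area  (dimensionless)
LAI = 29.3 m^2 / 16.7 m^2
LAI = 1.75

1.75


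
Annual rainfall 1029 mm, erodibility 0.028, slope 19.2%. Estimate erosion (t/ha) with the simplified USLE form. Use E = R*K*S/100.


Formula: E = R * K * S / 100  (simplified USLE)
R * K = 1029 * 0.028 = 28.812
E = 28.812 * 19.2 / 100 = 5.53 t/ha

5.53


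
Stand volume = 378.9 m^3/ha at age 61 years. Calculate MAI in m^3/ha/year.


Formula: MAI = Total Volume / Stand Age
MAI = 378.9 m^3/ha / 61 years
MAI = 6.21 m^3/ha/year

6.21


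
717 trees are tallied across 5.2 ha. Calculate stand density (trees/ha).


Formula: Stand Density = N_trees / Area_ha
Density = 717 trees / 5.2 ha
Density = 138 trees/ha

138


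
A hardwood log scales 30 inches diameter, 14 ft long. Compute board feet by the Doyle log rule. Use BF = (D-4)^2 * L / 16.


Doyle: BF = (D - 4)^2 * L / 16
Adjusted diameter = 30 - 4 = 26 in
(D-4)^2 = 26^2 = 676
BF = 676 * 14 / 16 = 592 BF

592


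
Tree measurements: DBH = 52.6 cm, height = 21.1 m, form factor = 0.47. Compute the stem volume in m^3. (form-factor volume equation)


Formula: V = pi * (DBH/200)^2 * H * ff
Radius = DBH/200 = 52.6/200 = 0.263 m
Radius^2 = 0.263^2 = 0.069169 m^2
V = pi * 0.069169 * 21.1 * 0.47
V = 2.155 m^3

2.155


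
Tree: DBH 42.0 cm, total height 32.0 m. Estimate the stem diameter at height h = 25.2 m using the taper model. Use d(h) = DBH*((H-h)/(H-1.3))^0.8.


Taper: d(h) = DBH * ((H - h) / (H - 1.3))^0.8
Numerator = H - h = 32.0 - 25.2 = 6.8 m
Denominator = H - 1.3 = 32.0 - 1.3 = 30.7 m
Ratio = 6.8 / 30.7 = 0.2215
d = 42.0 * 0.2215^0.8 = 12.6 cm

12.6


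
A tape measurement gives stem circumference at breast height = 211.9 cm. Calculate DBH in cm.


Formula: DBH = C / pi
DBH = 211.9 / pi
pi = 3.14159...
DBH = 67.4 cm

67.4


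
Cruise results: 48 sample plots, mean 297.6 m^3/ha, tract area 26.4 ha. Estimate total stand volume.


Formula: Total Volume = Mean Volume per ha * Total Area
Total Volume = 297.6 m^3/ha * 26.4 ha
Total Volume = 7857 m^3

7857


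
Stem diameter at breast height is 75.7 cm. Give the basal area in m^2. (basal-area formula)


Formula: BA = pi * (DBH/2)^2 / 10000  (cm^2 to m^2)
Radius = DBH/2 = 75.7/2 = 37.85 cm
BA = pi * 37.85^2 / 10000
   = 4500.7163 cm^2 / 10000
   = 0.4501 m^2

0.4501


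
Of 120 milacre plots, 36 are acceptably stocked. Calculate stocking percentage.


Formula: Stocking % = stocked plots / total plots * 100
Stocking = 36 / 120 * 100
Stocking = 0.3 * 100 = 30.0%

30.0


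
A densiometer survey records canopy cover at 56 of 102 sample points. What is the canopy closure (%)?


Formula: Canopy closure = covered points / total points * 100
Closure = 56 / 102 * 100
Closure = 0.549 * 100 = 54.9%

54.9


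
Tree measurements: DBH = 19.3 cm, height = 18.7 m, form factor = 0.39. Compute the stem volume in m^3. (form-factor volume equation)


Formula: V = pi * (DBH/200)^2 * H * ff
Radius = DBH/200 = 19.3/200 = 0.0965 m
Radius^2 = 0.0965^2 = 0.00931225 m^2
V = pi * 0.00931225 * 18.7 * 0.39
V = 0.213 m^3

0.213


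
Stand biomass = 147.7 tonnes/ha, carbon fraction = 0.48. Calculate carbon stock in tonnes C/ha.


Formula: Carbon Stock = Biomass * Carbon Fraction
C = 147.7 t/ha * 0.48
C = 70.9 t C/ha

70.9


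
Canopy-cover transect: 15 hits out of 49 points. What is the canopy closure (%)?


Formula: Canopy closure = covered points / total points * 100
Closure = 15 / 49 * 100
Closure = 0.3061 * 100 = 30.6%

30.6


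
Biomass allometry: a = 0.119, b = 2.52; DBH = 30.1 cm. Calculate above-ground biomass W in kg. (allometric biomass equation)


Formula: W = a * DBH^b  (allometric power law)
DBH^b = 30.1^2.52 = 5320.9303
W = 0.119 * 5320.9303 = 633.2 kg

633.2


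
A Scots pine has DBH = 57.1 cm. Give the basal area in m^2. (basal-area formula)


Formula: BA = pi * (DBH/2)^2 / 10000  (cm^2 to m^2)
Radius = DBH/2 = 57.1/2 = 28.55 cm
BA = pi * 28.55^2 / 10000
   = 2560.72 cm^2 / 10000
   = 0.2561 m^2

0.2561


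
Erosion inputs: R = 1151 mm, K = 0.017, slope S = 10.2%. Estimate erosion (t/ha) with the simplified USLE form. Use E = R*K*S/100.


Formula: E = R * K * S / 100  (simplified USLE)
R * K = 1151 * 0.017 = 19.567
E = 19.567 * 10.2 / 100 = 2.0 t/ha

2.0


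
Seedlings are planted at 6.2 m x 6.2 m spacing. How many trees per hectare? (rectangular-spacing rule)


Formula: TPH = 10000 m^2/ha / (spacing_x * spacing_y)
Area per tree = 6.2 m * 6.2 m = 38.44 m^2
TPH = 10000 / 38.44 = 260 trees/ha

260


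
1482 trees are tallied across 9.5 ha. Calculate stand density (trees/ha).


Formula: Stand Density = N_trees / Area_ha
Density = 1482 trees / 9.5 ha
Density = 156 trees/ha

156


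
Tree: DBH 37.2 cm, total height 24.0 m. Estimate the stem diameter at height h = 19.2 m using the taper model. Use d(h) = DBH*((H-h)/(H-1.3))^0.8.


Taper: d(h) = DBH * ((H - h) / (H - 1.3))^0.8
Numerator = H - h = 24.0 - 19.2 = 4.8 m
Denominator = H - 1.3 = 24.0 - 1.3 = 22.7 m
Ratio = 4.8 / 22.7 = 0.21145
d = 37.2 * 0.21145^0.8 = 10.7 cm

10.7


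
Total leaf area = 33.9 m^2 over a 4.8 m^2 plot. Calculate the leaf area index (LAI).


Formula: LAI = total leaf area / ground area  (dimensionless)
LAI = 33.9 m^2 / 4.8 m^2
LAI = 7.06

7.06


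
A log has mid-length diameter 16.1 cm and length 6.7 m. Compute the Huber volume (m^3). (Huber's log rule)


Huber: V = Am * L,  Am = pi*(Dm/200)^2
Am = pi*(16.1/200)^2 = 0.020358 m^2
V = 0.020358*6.7 = 0.1364 m^3

0.1364


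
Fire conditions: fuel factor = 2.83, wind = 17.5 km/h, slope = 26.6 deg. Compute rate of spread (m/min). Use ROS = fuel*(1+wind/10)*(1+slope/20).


Formula: ROS = fuel * (1 + wind/10) * (1 + slope/20)
Wind factor = 1 + 17.5/10 = 2.75
Slope factor = 1 + 26.6/20 = 2.33
ROS = 2.83 * 2.75 * 2.33 = 18.13 m/min

18.13


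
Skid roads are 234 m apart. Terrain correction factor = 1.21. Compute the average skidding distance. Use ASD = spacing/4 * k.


Formula: ASD = (spacing / 4) * correction
Uncorrected distance = spacing / 4 = 234 / 4 = 58.5 m
ASD = 58.5 * 1.21 = 71 m

71


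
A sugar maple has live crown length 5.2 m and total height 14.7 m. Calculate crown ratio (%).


Formula: Crown Ratio = (Crown Length / Total Height) * 100
CR = (5.2 m / 14.7 m) * 100
CR = 0.3537 * 100 = 35.4%

35.4


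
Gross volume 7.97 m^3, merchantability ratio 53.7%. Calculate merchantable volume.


Formula: MV = V_total * (merchantable_pct / 100)
Merchantable fraction = 53.7% / 100 = 0.537
MV = 7.97 m^3 * 0.537 = 4.28 m^3

4.28


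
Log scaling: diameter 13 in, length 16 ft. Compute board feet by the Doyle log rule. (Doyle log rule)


Doyle: BF = (D - 4)^2 * L / 16
Adjusted diameter = 13 - 4 = 9 in
(D-4)^2 = 9^2 = 81
BF = 81 * 16 / 16 = 81 BF

81


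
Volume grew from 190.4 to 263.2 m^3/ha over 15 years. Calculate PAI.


Formula: PAI = (V_T2 - V_T1) / (T2 - T1)
Volume increment = 263.2 - 190.4 = 72.8 m^3/ha
PAI = 72.8 / 15 = 4.85 m^3/ha/year

4.85


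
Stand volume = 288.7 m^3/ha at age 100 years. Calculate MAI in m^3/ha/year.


Formula: MAI = Total Volume / Stand Age
MAI = 288.7 m^3/ha / 100 years
MAI = 2.89 m^3/ha/year

2.89


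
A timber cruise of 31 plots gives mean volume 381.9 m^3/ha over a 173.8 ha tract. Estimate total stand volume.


Formula: Total Volume = Mean Volume per ha * Total Area
Total Volume = 381.9 m^3/ha * 173.8 ha
Total Volume = 66374 m^3

66374


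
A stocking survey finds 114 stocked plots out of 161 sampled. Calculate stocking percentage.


Formula: Stocking % = stocked plots / total plots * 100
Stocking = 114 / 161 * 100
Stocking = 0.7081 * 100 = 70.8%

70.8


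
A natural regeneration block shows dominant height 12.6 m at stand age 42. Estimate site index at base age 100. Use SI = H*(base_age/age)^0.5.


Formula: SI = H_dom * (base_age / age)^0.5
Age ratio = 100 / 42 = 2.38095
sqrt(age_ratio) = 1.54303
SI = 12.6 * 1.54303 = 19.4 m

19.4


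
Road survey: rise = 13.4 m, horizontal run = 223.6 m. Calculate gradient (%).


Formula: Gradient = rise / run * 100
Gradient = 13.4 / 223.6 * 100 = 6.0%

6.0


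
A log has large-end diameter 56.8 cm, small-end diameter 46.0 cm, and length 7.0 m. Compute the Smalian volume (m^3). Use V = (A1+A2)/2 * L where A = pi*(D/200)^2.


Smalian: V = (A1 + A2)/2 * L,  A = pi*(D/200)^2
A1 = pi*(56.8/200)^2 = 0.253388 m^2
A2 = pi*(46.0/200)^2 = 0.16619 m^2
V = (0.253388+0.16619)/2*7.0 = 1.4685 m^3

1.4685


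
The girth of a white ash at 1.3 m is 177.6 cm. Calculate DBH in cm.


Formula: DBH = C / pi
DBH = 177.6 / pi
pi = 3.14159...
DBH = 56.5 cm

56.5


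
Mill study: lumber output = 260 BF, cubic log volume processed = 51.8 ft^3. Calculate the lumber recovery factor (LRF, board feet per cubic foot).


Formula: LRF = Lumber Output (BF) / Log Input (ft^3)
LRF = 260 BF / 51.8 ft^3
LRF = 5.02 BF/ft^3

5.02


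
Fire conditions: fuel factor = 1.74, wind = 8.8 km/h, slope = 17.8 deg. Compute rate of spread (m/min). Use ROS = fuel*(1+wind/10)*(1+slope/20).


Formula: ROS = fuel * (1 + wind/10) * (1 + slope/20)
Wind factor = 1 + 8.8/10 = 1.88
Slope factor = 1 + 17.8/20 = 1.89
ROS = 1.74 * 1.88 * 1.89 = 6.18 m/min

6.18


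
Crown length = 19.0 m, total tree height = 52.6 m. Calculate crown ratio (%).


Formula: Crown Ratio = (Crown Length / Total Height) * 100
CR = (19.0 m / 52.6 m) * 100
CR = 0.3612 * 100 = 36.1%

36.1


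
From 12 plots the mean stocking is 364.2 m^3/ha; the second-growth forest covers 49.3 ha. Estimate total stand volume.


Formula: Total Volume = Mean Volume per ha * Total Area
Total Volume = 364.2 m^3/ha * 49.3 ha
Total Volume = 17955 m^3

17955


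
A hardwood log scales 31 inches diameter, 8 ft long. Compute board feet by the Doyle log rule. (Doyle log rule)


Doyle: BF = (D - 4)^2 * L / 16
Adjusted diameter = 31 - 4 = 27 in
(D-4)^2 = 27^2 = 729
BF = 729 * 8 / 16 = 365 BF

365


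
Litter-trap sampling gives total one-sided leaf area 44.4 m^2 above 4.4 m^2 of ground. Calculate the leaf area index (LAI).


Formula: LAI = total leaf area / ground area  (dimensionless)
LAI = 44.4 m^2 / 4.4 m^2
LAI = 10.09

10.09


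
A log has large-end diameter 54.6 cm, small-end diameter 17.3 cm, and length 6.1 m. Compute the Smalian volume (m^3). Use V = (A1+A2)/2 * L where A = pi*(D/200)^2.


Smalian: V = (A1 + A2)/2 * L,  A = pi*(D/200)^2
A1 = pi*(54.6/200)^2 = 0.23414 m^2
A2 = pi*(17.3/200)^2 = 0.023506 m^2
V = (0.23414+0.023506)/2*6.1 = 0.7858 m^3

0.7858


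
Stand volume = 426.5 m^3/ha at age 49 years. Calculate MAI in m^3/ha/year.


Formula: MAI = Total Volume / Stand Age
MAI = 426.5 m^3/ha / 49 years
MAI = 8.7 m^3/ha/year

8.7


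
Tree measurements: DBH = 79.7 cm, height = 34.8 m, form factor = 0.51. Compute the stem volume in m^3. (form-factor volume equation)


Formula: V = pi * (DBH/200)^2 * H * ff
Radius = DBH/200 = 79.7/200 = 0.3985 m
Radius^2 = 0.3985^2 = 0.15880225 m^2
V = pi * 0.15880225 * 34.8 * 0.51
V = 8.854 m^3

8.854


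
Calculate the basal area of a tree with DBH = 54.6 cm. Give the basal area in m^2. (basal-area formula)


Formula: BA = pi * (DBH/2)^2 / 10000  (cm^2 to m^2)
Radius = DBH/2 = 54.6/2 = 27.3 cm
BA = pi * 27.3^2 / 10000
   = 2341.3976 cm^2 / 10000
   = 0.2341 m^2

0.2341


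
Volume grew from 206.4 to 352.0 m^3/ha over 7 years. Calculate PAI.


Formula: PAI = (V_T2 - V_T1) / (T2 - T1)
Volume increment = 352.0 - 206.4 = 145.6 m^3/ha
PAI = 145.6 / 7 = 20.8 m^3/ha/year

20.8


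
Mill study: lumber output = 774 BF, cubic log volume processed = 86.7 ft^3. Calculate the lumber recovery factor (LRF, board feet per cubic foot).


Formula: LRF = Lumber Output (BF) / Log Input (ft^3)
LRF = 774 BF / 86.7 ft^3
LRF = 8.93 BF/ft^3

8.93


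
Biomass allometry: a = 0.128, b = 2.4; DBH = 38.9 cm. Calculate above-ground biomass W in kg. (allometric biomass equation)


Formula: W = a * DBH^b  (allometric power law)
DBH^b = 38.9^2.4 = 6544.5387
W = 0.128 * 6544.5387 = 837.7 kg

837.7


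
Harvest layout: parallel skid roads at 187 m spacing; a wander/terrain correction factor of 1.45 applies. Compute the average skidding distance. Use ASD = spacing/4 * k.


Formula: ASD = (spacing / 4) * correction
Uncorrected distance = spacing / 4 = 187 / 4 = 46.75 m
ASD = 46.75 * 1.45 = 68 m

68


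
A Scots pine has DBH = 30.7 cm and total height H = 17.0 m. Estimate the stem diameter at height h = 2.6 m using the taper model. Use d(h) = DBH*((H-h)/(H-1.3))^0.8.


Taper: d(h) = DBH * ((H - h) / (H - 1.3))^0.8
Numerator = H - h = 17.0 - 2.6 = 14.4 m
Denominator = H - 1.3 = 17.0 - 1.3 = 15.7 m
Ratio = 14.4 / 15.7 = 0.9172
d = 30.7 * 0.9172^0.8 = 28.6 cm

28.6


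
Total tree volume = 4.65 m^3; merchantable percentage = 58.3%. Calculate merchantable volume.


Formula: MV = V_total * (merchantable_pct / 100)
Merchantable fraction = 58.3% / 100 = 0.583
MV = 4.65 m^3 * 0.583 = 2.711 m^3

2.711


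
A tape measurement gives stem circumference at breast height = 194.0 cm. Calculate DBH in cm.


Formula: DBH = C / pi
DBH = 194.0 / pi
pi = 3.14159...
DBH = 61.8 cm

61.8


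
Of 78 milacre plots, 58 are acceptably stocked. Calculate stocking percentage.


Formula: Stocking % = stocked plots / total plots * 100
Stocking = 58 / 78 * 100
Stocking = 0.7436 * 100 = 74.4%

74.4


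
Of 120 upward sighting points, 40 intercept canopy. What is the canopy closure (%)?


Formula: Canopy closure = covered points / total points * 100
Closure = 40 / 120 * 100
Closure = 0.3333 * 100 = 33.3%

33.3


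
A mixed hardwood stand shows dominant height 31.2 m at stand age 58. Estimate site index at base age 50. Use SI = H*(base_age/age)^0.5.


Formula: SI = H_dom * (base_age / age)^0.5
Age ratio = 50 / 58 = 0.86207
sqrt(age_ratio) = 0.92848
SI = 31.2 * 0.92848 = 29.0 m

29.0


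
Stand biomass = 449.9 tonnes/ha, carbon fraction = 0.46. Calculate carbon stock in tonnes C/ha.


Formula: Carbon Stock = Biomass * Carbon Fraction
C = 449.9 t/ha * 0.46
C = 207.0 t C/ha

207.0


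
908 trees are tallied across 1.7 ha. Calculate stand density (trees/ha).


Formula: Stand Density = N_trees / Area_ha
Density = 908 trees / 1.7 ha
Density = 534 trees/ha

534


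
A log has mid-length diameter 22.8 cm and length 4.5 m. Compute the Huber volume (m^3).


Huber: V = Am * L,  Am = pi*(Dm/200)^2
Am = pi*(22.8/200)^2 = 0.040828 m^2
V = 0.040828*4.5 = 0.1837 m^3

0.1837


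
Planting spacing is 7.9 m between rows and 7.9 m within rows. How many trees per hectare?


Formula: TPH = 10000 m^2/ha / (spacing_x * spacing_y)
Area per tree = 7.9 m * 7.9 m = 62.41 m^2
TPH = 10000 / 62.41 = 160 trees/ha

160


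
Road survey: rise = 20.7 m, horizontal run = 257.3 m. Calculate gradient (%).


Formula: Gradient = rise / run * 100
Gradient = 20.7 / 257.3 * 100 = 8.0%

8.0


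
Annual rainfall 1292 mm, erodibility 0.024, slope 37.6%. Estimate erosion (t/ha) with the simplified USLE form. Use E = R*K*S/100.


Formula: E = R * K * S / 100  (simplified USLE)
R * K = 1292 * 0.024 = 31.008
E = 31.008 * 37.6 / 100 = 11.66 t/ha

11.66


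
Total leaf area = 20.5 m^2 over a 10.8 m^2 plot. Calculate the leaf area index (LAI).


Formula: LAI = total leaf area / ground area  (dimensionless)
LAI = 20.5 m^2 / 10.8 m^2
LAI = 1.9

1.9


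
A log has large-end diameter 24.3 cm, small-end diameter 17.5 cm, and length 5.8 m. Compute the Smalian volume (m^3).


Smalian: V = (A1 + A2)/2 * L,  A = pi*(D/200)^2
A1 = pi*(24.3/200)^2 = 0.046377 m^2
A2 = pi*(17.5/200)^2 = 0.024053 m^2
V = (0.046377+0.024053)/2*5.8 = 0.2042 m^3

0.2042


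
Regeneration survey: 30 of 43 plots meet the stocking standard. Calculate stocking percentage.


Formula: Stocking % = stocked plots / total plots * 100
Stocking = 30 / 43 * 100
Stocking = 0.6977 * 100 = 69.8%

69.8


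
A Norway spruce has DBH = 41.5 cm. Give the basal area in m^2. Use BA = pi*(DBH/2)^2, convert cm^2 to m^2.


Formula: BA = pi * (DBH/2)^2 / 10000  (cm^2 to m^2)
Radius = DBH/2 = 41.5/2 = 20.75 cm
BA = pi * 20.75^2 / 10000
   = 1352.652 cm^2 / 10000
   = 0.1353 m^2

0.1353


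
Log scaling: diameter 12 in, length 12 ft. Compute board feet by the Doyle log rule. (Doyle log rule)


Doyle: BF = (D - 4)^2 * L / 16
Adjusted diameter = 12 - 4 = 8 in
(D-4)^2 = 8^2 = 64
BF = 64 * 12 / 16 = 48 BF

48


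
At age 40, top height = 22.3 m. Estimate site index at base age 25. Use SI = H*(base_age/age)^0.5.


Formula: SI = H_dom * (base_age / age)^0.5
Age ratio = 25 / 40 = 0.625
sqrt(age_ratio) = 0.79057
SI = 22.3 * 0.79057 = 17.6 m

17.6


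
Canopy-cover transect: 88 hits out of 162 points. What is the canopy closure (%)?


Formula: Canopy closure = covered points / total points * 100
Closure = 88 / 162 * 100
Closure = 0.5432 * 100 = 54.3%

54.3


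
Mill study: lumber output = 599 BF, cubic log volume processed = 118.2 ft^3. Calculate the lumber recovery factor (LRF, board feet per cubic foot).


Formula: LRF = Lumber Output (BF) / Log Input (ft^3)
LRF = 599 BF / 118.2 ft^3
LRF = 5.07 BF/ft^3

5.07


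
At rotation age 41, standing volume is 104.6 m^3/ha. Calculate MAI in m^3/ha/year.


Formula: MAI = Total Volume / Stand Age
MAI = 104.6 m^3/ha / 41 years
MAI = 2.55 m^3/ha/year

2.55


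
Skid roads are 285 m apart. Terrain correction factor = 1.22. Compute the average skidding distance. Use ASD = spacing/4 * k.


Formula: ASD = (spacing / 4) * correction
Uncorrected distance = spacing / 4 = 285 / 4 = 71.25 m
ASD = 71.25 * 1.22 = 87 m

87


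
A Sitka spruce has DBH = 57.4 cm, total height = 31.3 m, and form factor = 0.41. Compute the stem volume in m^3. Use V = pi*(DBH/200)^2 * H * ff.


Formula: V = pi * (DBH/200)^2 * H * ff
Radius = DBH/200 = 57.4/200 = 0.287 m
Radius^2 = 0.287^2 = 0.082369 m^2
V = pi * 0.082369 * 31.3 * 0.41
V = 3.321 m^3

3.321


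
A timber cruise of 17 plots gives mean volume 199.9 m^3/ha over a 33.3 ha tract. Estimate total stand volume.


Formula: Total Volume = Mean Volume per ha * Total Area
Total Volume = 199.9 m^3/ha * 33.3 ha
Total Volume = 6657 m^3

6657


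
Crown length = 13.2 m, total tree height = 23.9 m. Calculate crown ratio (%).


Formula: Crown Ratio = (Crown Length / Total Height) * 100
CR = (13.2 m / 23.9 m) * 100
CR = 0.5523 * 100 = 55.2%

55.2


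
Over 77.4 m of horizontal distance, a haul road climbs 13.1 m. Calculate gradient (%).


Formula: Gradient = rise / run * 100
Gradient = 13.1 / 77.4 * 100 = 16.9%

16.9


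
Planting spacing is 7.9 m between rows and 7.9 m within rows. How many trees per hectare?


Formula: TPH = 10000 m^2/ha / (spacing_x * spacing_y)
Area per tree = 7.9 m * 7.9 m = 62.41 m^2
TPH = 10000 / 62.41 = 160 trees/ha

160


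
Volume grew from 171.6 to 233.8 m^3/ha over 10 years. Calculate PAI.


Formula: PAI = (V_T2 - V_T1) / (T2 - T1)
Volume increment = 233.8 - 171.6 = 62.2 m^3/ha
PAI = 62.2 / 10 = 6.22 m^3/ha/year

6.22


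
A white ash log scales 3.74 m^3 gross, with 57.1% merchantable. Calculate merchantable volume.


Formula: MV = V_total * (merchantable_pct / 100)
Merchantable fraction = 57.1% / 100 = 0.571
MV = 3.74 m^3 * 0.571 = 2.136 m^3

2.136


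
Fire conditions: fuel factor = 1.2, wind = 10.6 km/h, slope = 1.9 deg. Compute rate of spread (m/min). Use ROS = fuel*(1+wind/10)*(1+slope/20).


Formula: ROS = fuel * (1 + wind/10) * (1 + slope/20)
Wind factor = 1 + 10.6/10 = 2.06
Slope factor = 1 + 1.9/20 = 1.095
ROS = 1.2 * 2.06 * 1.095 = 2.71 m/min

2.71


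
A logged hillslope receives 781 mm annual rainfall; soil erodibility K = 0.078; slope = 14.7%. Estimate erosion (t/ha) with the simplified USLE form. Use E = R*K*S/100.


Formula: E = R * K * S / 100  (simplified USLE)
R * K = 781 * 0.078 = 60.918
E = 60.918 * 14.7 / 100 = 8.95 t/ha

8.95


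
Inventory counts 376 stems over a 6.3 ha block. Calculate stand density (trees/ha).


Formula: Stand Density = N_trees / Area_ha
Density = 376 trees / 6.3 ha
Density = 60 trees/ha

60


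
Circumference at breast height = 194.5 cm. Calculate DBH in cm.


Formula: DBH = C / pi
DBH = 194.5 / pi
pi = 3.14159...
DBH = 61.9 cm

61.9


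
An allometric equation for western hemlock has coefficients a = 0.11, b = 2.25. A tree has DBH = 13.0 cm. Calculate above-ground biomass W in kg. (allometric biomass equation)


Formula: W = a * DBH^b  (allometric power law)
DBH^b = 13.0^2.25 = 320.9021
W = 0.11 * 320.9021 = 35.3 kg

35.3


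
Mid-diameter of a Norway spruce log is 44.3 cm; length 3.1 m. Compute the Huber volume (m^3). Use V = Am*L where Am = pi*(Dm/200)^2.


Huber: V = Am * L,  Am = pi*(Dm/200)^2
Am = pi*(44.3/200)^2 = 0.154134 m^2
V = 0.154134*3.1 = 0.4778 m^3

0.4778


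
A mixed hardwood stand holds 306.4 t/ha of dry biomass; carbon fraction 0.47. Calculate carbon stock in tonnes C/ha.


Formula: Carbon Stock = Biomass * Carbon Fraction
C = 306.4 t/ha * 0.47
C = 144.0 t C/ha

144.0


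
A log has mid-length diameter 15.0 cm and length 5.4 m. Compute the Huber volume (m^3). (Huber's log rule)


Huber: V = Am * L,  Am = pi*(Dm/200)^2
Am = pi*(15.0/200)^2 = 0.017671 m^2
V = 0.017671*5.4 = 0.0954 m^3

0.0954


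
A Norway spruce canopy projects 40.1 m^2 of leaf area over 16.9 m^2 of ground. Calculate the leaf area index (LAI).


Formula: LAI = total leaf area / ground area  (dimensionless)
LAI = 40.1 m^2 / 16.9 m^2
LAI = 2.37

2.37


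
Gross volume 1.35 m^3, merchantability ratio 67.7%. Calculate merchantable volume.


Formula: MV = V_total * (merchantable_pct / 100)
Merchantable fraction = 67.7% / 100 = 0.677
MV = 1.35 m^3 * 0.677 = 0.914 m^3

0.914


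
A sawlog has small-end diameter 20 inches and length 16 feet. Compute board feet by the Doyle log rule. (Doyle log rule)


Doyle: BF = (D - 4)^2 * L / 16
Adjusted diameter = 20 - 4 = 16 in
(D-4)^2 = 16^2 = 256
BF = 256 * 16 / 16 = 256 BF

256


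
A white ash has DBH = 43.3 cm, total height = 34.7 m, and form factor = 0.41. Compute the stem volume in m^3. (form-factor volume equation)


Formula: V = pi * (DBH/200)^2 * H * ff
Radius = DBH/200 = 43.3/200 = 0.2165 m
Radius^2 = 0.2165^2 = 0.04687225 m^2
V = pi * 0.04687225 * 34.7 * 0.41
V = 2.095 m^3

2.095


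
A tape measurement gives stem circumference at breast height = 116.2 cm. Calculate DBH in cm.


Formula: DBH = C / pi
DBH = 116.2 / pi
pi = 3.14159...
DBH = 37.0 cm

37.0


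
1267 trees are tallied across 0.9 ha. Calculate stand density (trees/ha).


Formula: Stand Density = N_trees / Area_ha
Density = 1267 trees / 0.9 ha
Density = 1408 trees/ha

1408


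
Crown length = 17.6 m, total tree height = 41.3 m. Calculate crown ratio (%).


Formula: Crown Ratio = (Crown Length / Total Height) * 100
CR = (17.6 m / 41.3 m) * 100
CR = 0.4262 * 100 = 42.6%

42.6


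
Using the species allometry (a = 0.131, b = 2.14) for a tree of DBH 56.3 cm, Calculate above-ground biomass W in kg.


Formula: W = a * DBH^b  (allometric power law)
DBH^b = 56.3^2.14 = 5572.9862
W = 0.131 * 5572.9862 = 730.1 kg

730.1


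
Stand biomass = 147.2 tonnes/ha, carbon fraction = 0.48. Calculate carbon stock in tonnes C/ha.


Formula: Carbon Stock = Biomass * Carbon Fraction
C = 147.2 t/ha * 0.48
C = 70.7 t C/ha

70.7


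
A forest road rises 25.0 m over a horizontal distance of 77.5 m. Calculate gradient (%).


Formula: Gradient = rise / run * 100
Gradient = 25.0 / 77.5 * 100 = 32.3%

32.3


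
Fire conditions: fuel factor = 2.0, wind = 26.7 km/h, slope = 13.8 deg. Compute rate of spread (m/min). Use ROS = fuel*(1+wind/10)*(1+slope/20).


Formula: ROS = fuel * (1 + wind/10) * (1 + slope/20)
Wind factor = 1 + 26.7/10 = 3.67
Slope factor = 1 + 13.8/20 = 1.69
ROS = 2.0 * 3.67 * 1.69 = 12.4 m/min

12.4


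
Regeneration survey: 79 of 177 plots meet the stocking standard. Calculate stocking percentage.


Formula: Stocking % = stocked plots / total plots * 100
Stocking = 79 / 177 * 100
Stocking = 0.4463 * 100 = 44.6%

44.6


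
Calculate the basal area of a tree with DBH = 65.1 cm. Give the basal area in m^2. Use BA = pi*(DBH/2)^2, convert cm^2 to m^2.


Formula: BA = pi * (DBH/2)^2 / 10000  (cm^2 to m^2)
Radius = DBH/2 = 65.1/2 = 32.55 cm
BA = pi * 32.55^2 / 10000
   = 3328.5253 cm^2 / 10000
   = 0.3329 m^2

0.3329


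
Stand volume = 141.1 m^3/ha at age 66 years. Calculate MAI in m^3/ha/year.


Formula: MAI = Total Volume / Stand Age
MAI = 141.1 m^3/ha / 66 years
MAI = 2.14 m^3/ha/year

2.14


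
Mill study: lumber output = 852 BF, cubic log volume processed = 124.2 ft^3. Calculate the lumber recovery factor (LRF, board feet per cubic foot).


Formula: LRF = Lumber Output (BF) / Log Input (ft^3)
LRF = 852 BF / 124.2 ft^3
LRF = 6.86 BF/ft^3

6.86


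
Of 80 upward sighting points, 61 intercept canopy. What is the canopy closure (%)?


Formula: Canopy closure = covered points / total points * 100
Closure = 61 / 80 * 100
Closure = 0.7625 * 100 = 76.3%

76.3


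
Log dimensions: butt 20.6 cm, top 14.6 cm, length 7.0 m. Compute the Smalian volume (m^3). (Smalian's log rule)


Smalian: V = (A1 + A2)/2 * L,  A = pi*(D/200)^2
A1 = pi*(20.6/200)^2 = 0.033329 m^2
A2 = pi*(14.6/200)^2 = 0.016742 m^2
V = (0.033329+0.016742)/2*7.0 = 0.1752 m^3

0.1752


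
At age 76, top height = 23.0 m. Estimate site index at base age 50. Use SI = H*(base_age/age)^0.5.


Formula: SI = H_dom * (base_age / age)^0.5
Age ratio = 50 / 76 = 0.65789
sqrt(age_ratio) = 0.81111
SI = 23.0 * 0.81111 = 18.7 m

18.7


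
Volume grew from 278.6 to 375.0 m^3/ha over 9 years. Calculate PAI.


Formula: PAI = (V_T2 - V_T1) / (T2 - T1)
Volume increment = 375.0 - 278.6 = 96.4 m^3/ha
PAI = 96.4 / 9 = 10.71 m^3/ha/year

10.71


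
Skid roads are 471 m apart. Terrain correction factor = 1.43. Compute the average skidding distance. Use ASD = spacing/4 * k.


Formula: ASD = (spacing / 4) * correction
Uncorrected distance = spacing / 4 = 471 / 4 = 117.75 m
ASD = 117.75 * 1.43 = 168 m

168


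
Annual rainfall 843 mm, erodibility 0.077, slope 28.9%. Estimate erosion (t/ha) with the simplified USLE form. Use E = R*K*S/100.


Formula: E = R * K * S / 100  (simplified USLE)
R * K = 843 * 0.077 = 64.911
E = 64.911 * 28.9 / 100 = 18.76 t/ha

18.76


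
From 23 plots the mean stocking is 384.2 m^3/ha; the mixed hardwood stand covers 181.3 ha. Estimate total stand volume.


Formula: Total Volume = Mean Volume per ha * Total Area
Total Volume = 384.2 m^3/ha * 181.3 ha
Total Volume = 69655 m^3

69655


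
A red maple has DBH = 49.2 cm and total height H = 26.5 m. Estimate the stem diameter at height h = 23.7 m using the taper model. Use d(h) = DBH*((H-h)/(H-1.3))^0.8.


Taper: d(h) = DBH * ((H - h) / (H - 1.3))^0.8
Numerator = H - h = 26.5 - 23.7 = 2.8 m
Denominator = H - 1.3 = 26.5 - 1.3 = 25.2 m
Ratio = 2.8 / 25.2 = 0.11111
d = 49.2 * 0.11111^0.8 = 8.5 cm

8.5


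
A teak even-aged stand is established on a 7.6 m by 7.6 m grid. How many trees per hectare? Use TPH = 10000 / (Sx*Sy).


Formula: TPH = 10000 m^2/ha / (spacing_x * spacing_y)
Area per tree = 7.6 m * 7.6 m = 57.76 m^2
TPH = 10000 / 57.76 = 173 trees/ha

173


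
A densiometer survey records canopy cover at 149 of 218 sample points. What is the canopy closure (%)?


Formula: Canopy closure = covered points / total points * 100
Closure = 149 / 218 * 100
Closure = 0.6835 * 100 = 68.3%

68.3


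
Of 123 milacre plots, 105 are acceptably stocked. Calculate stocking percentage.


Formula: Stocking % = stocked plots / total plots * 100
Stocking = 105 / 123 * 100
Stocking = 0.8537 * 100 = 85.4%

85.4


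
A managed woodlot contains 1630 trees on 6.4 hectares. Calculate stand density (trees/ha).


Formula: Stand Density = N_trees / Area_ha
Density = 1630 trees / 6.4 ha
Density = 255 trees/ha

255


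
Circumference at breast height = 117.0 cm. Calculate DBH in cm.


Formula: DBH = C / pi
DBH = 117.0 / pi
pi = 3.14159...
DBH = 37.2 cm

37.2


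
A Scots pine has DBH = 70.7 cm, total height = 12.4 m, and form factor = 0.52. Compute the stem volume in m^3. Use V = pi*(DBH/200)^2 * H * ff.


Formula: V = pi * (DBH/200)^2 * H * ff
Radius = DBH/200 = 70.7/200 = 0.3535 m
Radius^2 = 0.3535^2 = 0.12496225 m^2
V = pi * 0.12496225 * 12.4 * 0.52
V = 2.531 m^3

2.531


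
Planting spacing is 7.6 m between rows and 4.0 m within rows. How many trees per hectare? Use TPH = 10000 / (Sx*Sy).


Formula: TPH = 10000 m^2/ha / (spacing_x * spacing_y)
Area per tree = 7.6 m * 4.0 m = 30.4 m^2
TPH = 10000 / 30.4 = 329 trees/ha

329


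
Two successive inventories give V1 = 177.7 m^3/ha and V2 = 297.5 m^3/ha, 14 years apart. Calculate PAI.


Formula: PAI = (V_T2 - V_T1) / (T2 - T1)
Volume increment = 297.5 - 177.7 = 119.8 m^3/ha
PAI = 119.8 / 14 = 8.56 m^3/ha/year

8.56


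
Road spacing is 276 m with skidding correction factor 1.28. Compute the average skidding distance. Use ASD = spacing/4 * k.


Formula: ASD = (spacing / 4) * correction
Uncorrected distance = spacing / 4 = 276 / 4 = 69 m
ASD = 69 * 1.28 = 88 m

88


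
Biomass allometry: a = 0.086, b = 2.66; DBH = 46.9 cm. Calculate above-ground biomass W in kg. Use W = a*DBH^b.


Formula: W = a * DBH^b  (allometric power law)
DBH^b = 46.9^2.66 = 27881.7328
W = 0.086 * 27881.7328 = 2397.8 kg

2397.8


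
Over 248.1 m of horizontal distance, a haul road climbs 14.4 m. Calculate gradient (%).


Formula: Gradient = rise / run * 100
Gradient = 14.4 / 248.1 * 100 = 5.8%

5.8


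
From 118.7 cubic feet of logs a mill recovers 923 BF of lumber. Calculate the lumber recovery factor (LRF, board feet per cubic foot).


Formula: LRF = Lumber Output (BF) / Log Input (ft^3)
LRF = 923 BF / 118.7 ft^3
LRF = 7.78 BF/ft^3

7.78


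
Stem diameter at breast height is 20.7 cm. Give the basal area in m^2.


Formula: BA = pi * (DBH/2)^2 / 10000  (cm^2 to m^2)
Radius = DBH/2 = 20.7/2 = 10.35 cm
BA = pi * 10.35^2 / 10000
   = 336.5353 cm^2 / 10000
   = 0.0337 m^2

0.0337


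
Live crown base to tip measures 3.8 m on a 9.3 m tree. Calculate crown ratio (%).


Formula: Crown Ratio = (Crown Length / Total Height) * 100
CR = (3.8 m / 9.3 m) * 100
CR = 0.4086 * 100 = 40.9%

40.9


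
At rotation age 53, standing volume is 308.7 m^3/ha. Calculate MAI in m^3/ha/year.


Formula: MAI = Total Volume / Stand Age
MAI = 308.7 m^3/ha / 53 years
MAI = 5.82 m^3/ha/year

5.82


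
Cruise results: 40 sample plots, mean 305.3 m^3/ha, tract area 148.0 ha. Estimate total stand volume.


Formula: Total Volume = Mean Volume per ha * Total Area
Total Volume = 305.3 m^3/ha * 148.0 ha
Total Volume = 45184 m^3

45184


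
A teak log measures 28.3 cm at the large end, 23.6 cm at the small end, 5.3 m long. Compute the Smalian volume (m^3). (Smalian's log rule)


Smalian: V = (A1 + A2)/2 * L,  A = pi*(D/200)^2
A1 = pi*(28.3/200)^2 = 0.062902 m^2
A2 = pi*(23.6/200)^2 = 0.043744 m^2
V = (0.062902+0.043744)/2*5.3 = 0.2826 m^3

0.2826


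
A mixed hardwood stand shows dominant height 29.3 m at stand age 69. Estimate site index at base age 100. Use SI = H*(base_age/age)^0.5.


Formula: SI = H_dom * (base_age / age)^0.5
Age ratio = 100 / 69 = 1.44928
sqrt(age_ratio) = 1.20386
SI = 29.3 * 1.20386 = 35.3 m

35.3


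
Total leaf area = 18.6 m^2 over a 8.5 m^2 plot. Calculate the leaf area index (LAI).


Formula: LAI = total leaf area / ground area  (dimensionless)
LAI = 18.6 m^2 / 8.5 m^2
LAI = 2.19

2.19


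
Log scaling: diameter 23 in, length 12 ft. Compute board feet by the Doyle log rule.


Doyle: BF = (D - 4)^2 * L / 16
Adjusted diameter = 23 - 4 = 19 in
(D-4)^2 = 19^2 = 361
BF = 361 * 12 / 16 = 271 BF

271


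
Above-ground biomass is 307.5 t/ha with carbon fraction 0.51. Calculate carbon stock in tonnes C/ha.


Formula: Carbon Stock = Biomass * Carbon Fraction
C = 307.5 t/ha * 0.51
C = 156.8 t C/ha

156.8


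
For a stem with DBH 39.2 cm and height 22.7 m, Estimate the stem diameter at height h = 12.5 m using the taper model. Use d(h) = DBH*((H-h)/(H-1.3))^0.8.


Taper: d(h) = DBH * ((H - h) / (H - 1.3))^0.8
Numerator = H - h = 22.7 - 12.5 = 10.2 m
Denominator = H - 1.3 = 22.7 - 1.3 = 21.4 m
Ratio = 10.2 / 21.4 = 0.47664
d = 39.2 * 0.47664^0.8 = 21.7 cm

21.7


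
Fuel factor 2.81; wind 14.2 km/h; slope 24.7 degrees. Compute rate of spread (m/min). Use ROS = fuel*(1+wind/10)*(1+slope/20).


Formula: ROS = fuel * (1 + wind/10) * (1 + slope/20)
Wind factor = 1 + 14.2/10 = 2.42
Slope factor = 1 + 24.7/20 = 2.235
ROS = 2.81 * 2.42 * 2.235 = 15.2 m/min

15.2


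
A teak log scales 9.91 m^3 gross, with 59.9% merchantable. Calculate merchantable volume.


Formula: MV = V_total * (merchantable_pct / 100)
Merchantable fraction = 59.9% / 100 = 0.599
MV = 9.91 m^3 * 0.599 = 5.936 m^3

5.936


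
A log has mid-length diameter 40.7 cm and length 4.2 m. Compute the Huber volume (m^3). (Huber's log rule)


Huber: V = Am * L,  Am = pi*(Dm/200)^2
Am = pi*(40.7/200)^2 = 0.1301 m^2
V = 0.1301*4.2 = 0.5464 m^3

0.5464


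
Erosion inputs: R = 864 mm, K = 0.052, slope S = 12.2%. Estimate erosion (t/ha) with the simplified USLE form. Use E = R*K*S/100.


Formula: E = R * K * S / 100  (simplified USLE)
R * K = 864 * 0.052 = 44.928
E = 44.928 * 12.2 / 100 = 5.48 t/ha

5.48


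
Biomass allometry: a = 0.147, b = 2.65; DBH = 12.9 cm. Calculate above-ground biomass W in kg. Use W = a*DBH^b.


Formula: W = a * DBH^b  (allometric power law)
DBH^b = 12.9^2.65 = 877.1275
W = 0.147 * 877.1275 = 128.9 kg

128.9


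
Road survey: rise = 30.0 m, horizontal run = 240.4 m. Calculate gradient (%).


Formula: Gradient = rise / run * 100
Gradient = 30.0 / 240.4 * 100 = 12.5%

12.5


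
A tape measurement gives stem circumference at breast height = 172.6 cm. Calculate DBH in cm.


Formula: DBH = C / pi
DBH = 172.6 / pi
pi = 3.14159...
DBH = 54.9 cm

54.9


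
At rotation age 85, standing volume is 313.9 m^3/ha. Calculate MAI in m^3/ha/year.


Formula: MAI = Total Volume / Stand Age
MAI = 313.9 m^3/ha / 85 years
MAI = 3.69 m^3/ha/year

3.69


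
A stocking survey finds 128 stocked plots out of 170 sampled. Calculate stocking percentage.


Formula: Stocking % = stocked plots / total plots * 100
Stocking = 128 / 170 * 100
Stocking = 0.7529 * 100 = 75.3%

75.3


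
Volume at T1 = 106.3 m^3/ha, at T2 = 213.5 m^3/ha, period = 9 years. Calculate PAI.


Formula: PAI = (V_T2 - V_T1) / (T2 - T1)
Volume increment = 213.5 - 106.3 = 107.2 m^3/ha
PAI = 107.2 / 9 = 11.91 m^3/ha/year

11.91


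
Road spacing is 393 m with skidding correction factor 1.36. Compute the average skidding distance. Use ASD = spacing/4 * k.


Formula: ASD = (spacing / 4) * correction
Uncorrected distance = spacing / 4 = 393 / 4 = 98.25 m
ASD = 98.25 * 1.36 = 134 m

134


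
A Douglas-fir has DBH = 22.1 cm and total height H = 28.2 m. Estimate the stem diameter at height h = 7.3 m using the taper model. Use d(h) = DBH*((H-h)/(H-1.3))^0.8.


Taper: d(h) = DBH * ((H - h) / (H - 1.3))^0.8
Numerator = H - h = 28.2 - 7.3 = 20.9 m
Denominator = H - 1.3 = 28.2 - 1.3 = 26.9 m
Ratio = 20.9 / 26.9 = 0.77695
d = 22.1 * 0.77695^0.8 = 18.1 cm

18.1


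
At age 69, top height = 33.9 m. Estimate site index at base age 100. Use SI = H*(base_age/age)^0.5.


Formula: SI = H_dom * (base_age / age)^0.5
Age ratio = 100 / 69 = 1.44928
sqrt(age_ratio) = 1.20386
SI = 33.9 * 1.20386 = 40.8 m

40.8


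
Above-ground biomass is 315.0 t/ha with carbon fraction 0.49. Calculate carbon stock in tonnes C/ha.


Formula: Carbon Stock = Biomass * Carbon Fraction
C = 315.0 t/ha * 0.49
C = 154.4 t C/ha

154.4


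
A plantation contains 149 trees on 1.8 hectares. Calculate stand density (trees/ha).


Formula: Stand Density = N_trees / Area_ha
Density = 149 trees / 1.8 ha
Density = 83 trees/ha

83


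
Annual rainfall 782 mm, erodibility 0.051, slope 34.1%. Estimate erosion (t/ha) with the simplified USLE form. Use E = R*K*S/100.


Formula: E = R * K * S / 100  (simplified USLE)
R * K = 782 * 0.051 = 39.882
E = 39.882 * 34.1 / 100 = 13.6 t/ha

13.6


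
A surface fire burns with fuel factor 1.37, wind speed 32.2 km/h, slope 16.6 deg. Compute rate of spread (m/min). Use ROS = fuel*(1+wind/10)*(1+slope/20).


Formula: ROS = fuel * (1 + wind/10) * (1 + slope/20)
Wind factor = 1 + 32.2/10 = 4.22
Slope factor = 1 + 16.6/20 = 1.83
ROS = 1.37 * 4.22 * 1.83 = 10.58 m/min

10.58


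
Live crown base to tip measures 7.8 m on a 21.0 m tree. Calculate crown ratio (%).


Formula: Crown Ratio = (Crown Length / Total Height) * 100
CR = (7.8 m / 21.0 m) * 100
CR = 0.3714 * 100 = 37.1%

37.1


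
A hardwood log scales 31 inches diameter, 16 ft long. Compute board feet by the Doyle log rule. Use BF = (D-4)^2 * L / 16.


Doyle: BF = (D - 4)^2 * L / 16
Adjusted diameter = 31 - 4 = 27 in
(D-4)^2 = 27^2 = 729
BF = 729 * 16 / 16 = 729 BF

729


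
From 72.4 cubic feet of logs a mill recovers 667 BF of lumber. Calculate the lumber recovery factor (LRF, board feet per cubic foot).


Formula: LRF = Lumber Output (BF) / Log Input (ft^3)
LRF = 667 BF / 72.4 ft^3
LRF = 9.21 BF/ft^3

9.21
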